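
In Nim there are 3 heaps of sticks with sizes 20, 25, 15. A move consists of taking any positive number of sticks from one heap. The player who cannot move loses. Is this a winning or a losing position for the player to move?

Compute the nim-sum pairwise:
20 XOR 25 = 13
13 XOR 15 = 2
The nim-sum is 2 ≠ 0, so this is an N-position: the player to move can win.

Winning position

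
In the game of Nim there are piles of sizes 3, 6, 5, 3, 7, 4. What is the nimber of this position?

Nim-sum: 3 ⊕ 6 ⊕ 5 ⊕ 3 ⊕ 7 ⊕ 4 = 0.

0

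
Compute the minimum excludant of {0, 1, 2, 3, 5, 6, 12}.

4

The values 0, 1, 2, 3 are all present; 4 is the first non-negative integer missing from the set.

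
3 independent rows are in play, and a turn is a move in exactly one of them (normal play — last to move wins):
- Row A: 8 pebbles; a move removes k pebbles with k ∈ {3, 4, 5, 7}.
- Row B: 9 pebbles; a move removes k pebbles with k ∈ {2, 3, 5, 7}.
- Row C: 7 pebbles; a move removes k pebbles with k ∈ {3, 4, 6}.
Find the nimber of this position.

Grundy values for row A (subtraction set {3, 4, 5, 7}):
g(0) = mex{} = 0
g(1) = mex{} = 0
g(2) = mex{} = 0
g(3) = mex{0} = 1
g(4) = mex{0} = 1
g(5) = mex{0} = 1
g(6) = mex{0,1} = 2
g(7) = mex{0,1} = 2
g(8) = mex{0,1} = 2
So g(8) = 2.
Grundy values for row B (subtraction set {2, 3, 5, 7}):
g(0) = mex{} = 0
g(1) = mex{} = 0
g(2) = mex{0} = 1
g(3) = mex{0} = 1
g(4) = mex{0,1} = 2
g(5) = mex{0,1} = 2
g(6) = mex{0,1,2} = 3
g(7) = mex{0,1,2} = 3
g(8) = mex{0,1,2,3} = 4
g(9) = mex{1,2,3} = 0
So g(9) = 0.
Grundy values for row C (subtraction set {3, 4, 6}):
k:     0  1  2  3  4  5  6  7
g(k):  0  0  0  1  1  1  2  2
So g(7) = 2.
By the Sprague-Grundy theorem, the Grundy value of a sum of independent games is the XOR of the component values.
Combined value = 2 XOR 0 XOR 2 = 0.

0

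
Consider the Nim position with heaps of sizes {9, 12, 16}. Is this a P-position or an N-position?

N-position

Write each in binary and XOR column by column:
  01001  (9)
  01100  (12)
  10000  (16)
  -----
  10101  (21)
The nim-sum is 21 ≠ 0, so this is an N-position: the player to move can win.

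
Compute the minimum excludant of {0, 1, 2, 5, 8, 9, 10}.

3

The values 0, 1, 2 are all present; 3 is the first non-negative integer missing from the set.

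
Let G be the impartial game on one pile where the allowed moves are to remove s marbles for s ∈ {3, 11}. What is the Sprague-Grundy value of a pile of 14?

0

Compute g(0), g(1), … for moves {3, 11}:
g(0) = mex{} = 0
g(1) = mex{} = 0
g(2) = mex{} = 0
g(3) = mex{0} = 1
g(4) = mex{0} = 1
g(5) = mex{0} = 1
g(6) = mex{1} = 0
g(7) = mex{1} = 0
g(8) = mex{1} = 0
g(9) = mex{0} = 1
g(10) = mex{0} = 1
g(11) = mex{0} = 1
g(12) = mex{0,1} = 2
g(13) = mex{0,1} = 2
g(14) = mex{1} = 0
So g(14) = 0.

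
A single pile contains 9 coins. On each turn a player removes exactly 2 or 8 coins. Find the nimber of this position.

Grundy values for subtraction set {2, 8}:
k:     0  1  2  3  4  5  6  7  8  9
g(k):  0  0  1  1  0  0  1  1  2  2
So g(9) = 2.

2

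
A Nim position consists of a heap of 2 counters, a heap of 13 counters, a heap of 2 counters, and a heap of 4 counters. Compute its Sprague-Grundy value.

9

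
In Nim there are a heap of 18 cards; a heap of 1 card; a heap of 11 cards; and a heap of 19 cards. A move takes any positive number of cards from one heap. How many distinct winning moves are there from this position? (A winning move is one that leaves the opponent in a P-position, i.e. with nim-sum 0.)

Compute the nim-sum pairwise:
18 ^ 1 = 19
19 ^ 11 = 24
24 ^ 19 = 11
The overall nim-sum is X = 11. A heap of size p has a winning move iff p XOR X < p (reduce it to p XOR X).
  18: 18 XOR 11 = 25 ≥ 18 — no move.
  1: 1 XOR 11 = 10 ≥ 1 — no move.
  11: 11 XOR 11 = 0 < 11 — winning move (to 0).
  19: 19 XOR 11 = 24 ≥ 19 — no move.
That gives 1 winning move.

1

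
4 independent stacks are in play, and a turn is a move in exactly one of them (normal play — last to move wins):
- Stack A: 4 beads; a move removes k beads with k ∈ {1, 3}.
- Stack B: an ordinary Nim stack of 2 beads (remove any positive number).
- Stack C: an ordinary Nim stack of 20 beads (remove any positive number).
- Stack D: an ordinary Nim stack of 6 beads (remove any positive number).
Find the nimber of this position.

Build the Grundy sequence for stack A with g(k) = mex{g(k−s) : s ∈ {1, 3}, s ≤ k}:
k:     0  1  2  3  4
g(k):  0  1  0  1  0
So g(4) = 0.
Stack B is a plain Nim stack of size 2, so its Grundy value is 2.
Stack C is a plain Nim stack of size 20, so its Grundy value is 20.
Stack D is a plain Nim stack of size 6, so its Grundy value is 6.
By the Sprague-Grundy theorem, the Grundy value of a sum of independent games is the XOR of the component values.
Combined value = 0 ⊕ 2 ⊕ 20 ⊕ 6 = 16.

16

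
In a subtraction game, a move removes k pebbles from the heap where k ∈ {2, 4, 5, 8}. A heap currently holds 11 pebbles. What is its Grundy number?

Build the Grundy sequence with g(k) = mex{g(k−s) : s ∈ {2, 4, 5, 8}, s ≤ k}:
k:     0  1  2  3  4  5  6  7  8  9 10 11
g(k):  0  0  1  1  2  2  3  0  4  1  0  2
So g(11) = 2.

2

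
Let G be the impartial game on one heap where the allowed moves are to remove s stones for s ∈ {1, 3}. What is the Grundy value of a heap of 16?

Grundy values for subtraction set {1, 3}:
k:     0  1  2  3  4  5  6  7  8  9 10 11 12 13 14 15 16
g(k):  0  1  0  1  0  1  0  1  0  1  0  1  0  1  0  1  0
So g(16) = 0.

0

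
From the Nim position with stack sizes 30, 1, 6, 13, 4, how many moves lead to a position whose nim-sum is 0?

1

Compute the nim-sum pairwise:
30 ^ 1 = 31
31 ^ 6 = 25
25 ^ 13 = 20
20 ^ 4 = 16
The overall nim-sum is X = 16. A stack of size p has a winning move iff p XOR X < p (reduce it to p XOR X).
  30: 30 XOR 16 = 14 < 30 — winning move (to 14).
  1: 1 XOR 16 = 17 ≥ 1 — no move.
  6: 6 XOR 16 = 22 ≥ 6 — no move.
  13: 13 XOR 16 = 29 ≥ 13 — no move.
  4: 4 XOR 16 = 20 ≥ 4 — no move.
That gives 1 winning move.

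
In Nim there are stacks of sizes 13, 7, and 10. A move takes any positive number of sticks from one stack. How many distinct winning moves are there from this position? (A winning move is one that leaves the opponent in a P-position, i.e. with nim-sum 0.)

0

In binary:
  1101  (13)
  0111  (7)
  1010  (10)
  ----
  0000  (0)
The nim-sum is already 0, so every move leaves a nonzero nim-sum — there are no winning moves.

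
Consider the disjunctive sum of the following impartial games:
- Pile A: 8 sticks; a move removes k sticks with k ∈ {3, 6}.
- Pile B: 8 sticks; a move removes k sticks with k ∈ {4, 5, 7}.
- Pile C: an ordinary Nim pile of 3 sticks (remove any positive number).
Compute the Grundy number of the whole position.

For pile A, compute g(0), g(1), … with moves {3, 6}:
g(0) = mex{} = 0
g(1) = mex{} = 0
g(2) = mex{} = 0
g(3) = mex{0} = 1
g(4) = mex{0} = 1
g(5) = mex{0} = 1
g(6) = mex{0,1} = 2
g(7) = mex{0,1} = 2
g(8) = mex{0,1} = 2
So g(8) = 2.
Grundy values for pile B (subtraction set {4, 5, 7}):
k:     0  1  2  3  4  5  6  7  8
g(k):  0  0  0  0  1  1  1  1  2
So g(8) = 2.
Pile C is a plain Nim pile of size 3, so its Grundy value is 3.
By the Sprague-Grundy theorem, the Grundy value of a sum of independent games is the XOR of the component values.
Combined value = 2 ⊕ 2 ⊕ 3 = 3.

3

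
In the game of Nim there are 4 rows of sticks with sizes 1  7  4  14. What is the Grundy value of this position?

12

Nim-sum: 1 ^ 7 ^ 4 ^ 14 = 12.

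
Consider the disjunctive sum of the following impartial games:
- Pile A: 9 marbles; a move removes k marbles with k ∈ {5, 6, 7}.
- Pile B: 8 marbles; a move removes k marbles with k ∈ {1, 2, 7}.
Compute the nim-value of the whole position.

3

Build the Grundy sequence for pile A with g(k) = mex{g(k−s) : s ∈ {5, 6, 7}, s ≤ k}:
k:     0  1  2  3  4  5  6  7  8  9
g(k):  0  0  0  0  0  1  1  1  1  1
So g(9) = 1.
For pile B, compute g(0), g(1), … with moves {1, 2, 7}:
g(0) = mex{} = 0
g(1) = mex{0} = 1
g(2) = mex{0,1} = 2
g(3) = mex{1,2} = 0
g(4) = mex{0,2} = 1
g(5) = mex{0,1} = 2
g(6) = mex{1,2} = 0
g(7) = mex{0,2} = 1
g(8) = mex{0,1} = 2
So g(8) = 2.
The value of a disjunctive sum is the nim-sum of the parts.
Combined value = 1 ⊕ 2 = 3.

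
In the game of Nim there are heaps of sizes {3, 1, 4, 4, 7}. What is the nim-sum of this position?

Compute the nim-sum pairwise:
3 ^ 1 = 2
2 ^ 4 = 6
6 ^ 4 = 2
2 ^ 7 = 5

5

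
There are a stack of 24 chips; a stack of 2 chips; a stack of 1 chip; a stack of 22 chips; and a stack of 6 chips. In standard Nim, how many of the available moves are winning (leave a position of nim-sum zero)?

1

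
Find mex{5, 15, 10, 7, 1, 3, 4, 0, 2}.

6

The values 0, 1, 2, 3, 4, 5 are all present; 6 is the first non-negative integer missing from the set.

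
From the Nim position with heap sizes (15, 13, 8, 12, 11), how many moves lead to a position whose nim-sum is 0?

Write each in binary and XOR column by column:
  1111  (15)
  1101  (13)
  1000  (8)
  1100  (12)
  1011  (11)
  ----
  1101  (13)
The overall nim-sum is X = 13. A heap of size p has a winning move iff p XOR X < p (reduce it to p XOR X).
  15: 15 XOR 13 = 2 < 15 — winning move (to 2).
  13: 13 XOR 13 = 0 < 13 — winning move (to 0).
  8: 8 XOR 13 = 5 < 8 — winning move (to 5).
  12: 12 XOR 13 = 1 < 12 — winning move (to 1).
  11: 11 XOR 13 = 6 < 11 — winning move (to 6).
That gives 5 winning moves.

5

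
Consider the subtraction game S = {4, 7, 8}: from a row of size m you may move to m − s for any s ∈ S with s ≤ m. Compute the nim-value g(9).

2

Compute g(0), g(1), … for moves {4, 7, 8}:
g(0) = mex{} = 0
g(1) = mex{} = 0
g(2) = mex{} = 0
g(3) = mex{} = 0
g(4) = mex{0} = 1
g(5) = mex{0} = 1
g(6) = mex{0} = 1
g(7) = mex{0} = 1
g(8) = mex{0,1} = 2
g(9) = mex{0,1} = 2
So g(9) = 2.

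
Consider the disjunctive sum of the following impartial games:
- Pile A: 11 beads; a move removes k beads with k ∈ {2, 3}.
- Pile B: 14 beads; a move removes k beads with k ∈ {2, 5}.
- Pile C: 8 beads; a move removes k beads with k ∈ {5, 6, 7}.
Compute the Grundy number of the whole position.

Grundy values for pile A (subtraction set {2, 3}):
g(0) = mex{} = 0
g(1) = mex{} = 0
g(2) = mex{0} = 1
g(3) = mex{0} = 1
g(4) = mex{0,1} = 2
g(5) = mex{1} = 0
g(6) = mex{1,2} = 0
g(7) = mex{0,2} = 1
g(8) = mex{0} = 1
g(9) = mex{0,1} = 2
g(10) = mex{1} = 0
g(11) = mex{1,2} = 0
So g(11) = 0.
Grundy values for pile B (subtraction set {2, 5}):
g(0) = mex{} = 0
g(1) = mex{} = 0
g(2) = mex{0} = 1
g(3) = mex{0} = 1
g(4) = mex{1} = 0
g(5) = mex{0,1} = 2
g(6) = mex{0} = 1
g(7) = mex{1,2} = 0
g(8) = mex{1} = 0
g(9) = mex{0} = 1
g(10) = mex{0,2} = 1
g(11) = mex{1} = 0
g(12) = mex{0,1} = 2
g(13) = mex{0} = 1
g(14) = mex{1,2} = 0
So g(14) = 0.
Grundy values for pile C (subtraction set {5, 6, 7}):
g(0) = mex{} = 0
g(1) = mex{} = 0
g(2) = mex{} = 0
g(3) = mex{} = 0
g(4) = mex{} = 0
g(5) = mex{0} = 1
g(6) = mex{0} = 1
g(7) = mex{0} = 1
g(8) = mex{0} = 1
So g(8) = 1.
By the Sprague-Grundy theorem, the Grundy value of a sum of independent games is the XOR of the component values.
Combined value = 0 ⊕ 0 ⊕ 1 = 1.

1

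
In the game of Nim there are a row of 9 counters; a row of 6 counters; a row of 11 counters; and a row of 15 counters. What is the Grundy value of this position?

11

Compute the nim-sum pairwise:
9 ^ 6 = 15
15 ^ 11 = 4
4 ^ 15 = 11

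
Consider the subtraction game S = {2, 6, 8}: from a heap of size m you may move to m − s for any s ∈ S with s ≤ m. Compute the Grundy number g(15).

0

Compute g(0), g(1), … for moves {2, 6, 8}:
k:     0  1  2  3  4  5  6  7  8  9 10 11 12 13 14 15
g(k):  0  0  1  1  0  0  1  1  2  2  3  3  2  2  0  0
So g(15) = 0.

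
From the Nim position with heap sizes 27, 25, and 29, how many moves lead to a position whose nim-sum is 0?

In binary:
  11011  (27)
  11001  (25)
  11101  (29)
  -----
  11111  (31)
The overall nim-sum is X = 31. A heap of size p has a winning move iff p XOR X < p (reduce it to p XOR X).
  27: 27 XOR 31 = 4 < 27 — winning move (to 4).
  25: 25 XOR 31 = 6 < 25 — winning move (to 6).
  29: 29 XOR 31 = 2 < 29 — winning move (to 2).
That gives 3 winning moves.

3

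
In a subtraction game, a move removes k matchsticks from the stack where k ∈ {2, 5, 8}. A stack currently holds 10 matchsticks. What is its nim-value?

0

Compute g(0), g(1), … for moves {2, 5, 8}:
k:     0  1  2  3  4  5  6  7  8  9 10
g(k):  0  0  1  1  0  2  1  0  2  1  0
So g(10) = 0.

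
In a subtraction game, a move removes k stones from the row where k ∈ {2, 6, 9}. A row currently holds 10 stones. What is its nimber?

Grundy values for subtraction set {2, 6, 9}:
g(0) = mex{} = 0
g(1) = mex{} = 0
g(2) = mex{0} = 1
g(3) = mex{0} = 1
g(4) = mex{1} = 0
g(5) = mex{1} = 0
g(6) = mex{0} = 1
g(7) = mex{0} = 1
g(8) = mex{1} = 0
g(9) = mex{0,1} = 2
g(10) = mex{0} = 1
So g(10) = 1.

1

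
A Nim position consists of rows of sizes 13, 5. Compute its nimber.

8

Nim-sum: 13 ^ 5 = 8.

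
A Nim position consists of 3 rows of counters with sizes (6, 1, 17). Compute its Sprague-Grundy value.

22

Compute the nim-sum pairwise:
6 ^ 1 = 7
7 ^ 17 = 22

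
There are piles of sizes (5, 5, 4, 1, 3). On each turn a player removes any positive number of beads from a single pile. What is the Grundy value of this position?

6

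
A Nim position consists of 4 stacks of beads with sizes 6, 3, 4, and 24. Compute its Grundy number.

In binary:
  00110  (6)
  00011  (3)
  00100  (4)
  11000  (24)
  -----
  11001  (25)

25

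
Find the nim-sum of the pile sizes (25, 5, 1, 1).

Nim-sum: 25 ⊕ 5 ⊕ 1 ⊕ 1 = 28.

28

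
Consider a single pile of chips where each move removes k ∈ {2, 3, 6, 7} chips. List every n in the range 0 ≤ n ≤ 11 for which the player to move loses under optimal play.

0, 1, 5, 9, 10

Compute g(0), g(1), … for moves {2, 3, 6, 7}:
g(0) = mex{} = 0
g(1) = mex{} = 0
g(2) = mex{0} = 1
g(3) = mex{0} = 1
g(4) = mex{0,1} = 2
g(5) = mex{1} = 0
g(6) = mex{0,1,2} = 3
g(7) = mex{0,2} = 1
g(8) = mex{0,1,3} = 2
g(9) = mex{1,3} = 0
g(10) = mex{1,2} = 0
g(11) = mex{0,2} = 1
The P-positions (g = 0) in 0..11 are 0, 1, 5, 9, 10.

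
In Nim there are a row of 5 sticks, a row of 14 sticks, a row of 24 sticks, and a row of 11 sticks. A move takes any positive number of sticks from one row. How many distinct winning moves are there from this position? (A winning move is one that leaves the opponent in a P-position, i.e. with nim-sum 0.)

Write each in binary and XOR column by column:
  00101  (5)
  01110  (14)
  11000  (24)
  01011  (11)
  -----
  11000  (24)
The overall nim-sum is X = 24. A row of size p has a winning move iff p XOR X < p (reduce it to p XOR X).
  5: 5 XOR 24 = 29 ≥ 5 — no move.
  14: 14 XOR 24 = 22 ≥ 14 — no move.
  24: 24 XOR 24 = 0 < 24 — winning move (to 0).
  11: 11 XOR 24 = 19 ≥ 11 — no move.
That gives 1 winning move.

1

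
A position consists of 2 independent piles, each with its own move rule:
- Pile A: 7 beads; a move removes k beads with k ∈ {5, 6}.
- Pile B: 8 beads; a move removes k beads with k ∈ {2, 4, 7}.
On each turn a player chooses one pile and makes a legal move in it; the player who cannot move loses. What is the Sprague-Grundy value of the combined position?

0

Grundy values for pile A (subtraction set {5, 6}):
k:     0  1  2  3  4  5  6  7
g(k):  0  0  0  0  0  1  1  1
So g(7) = 1.
Build the Grundy sequence for pile B with g(k) = mex{g(k−s) : s ∈ {2, 4, 7}, s ≤ k}:
g(0) = mex{} = 0
g(1) = mex{} = 0
g(2) = mex{0} = 1
g(3) = mex{0} = 1
g(4) = mex{0,1} = 2
g(5) = mex{0,1} = 2
g(6) = mex{1,2} = 0
g(7) = mex{0,1,2} = 3
g(8) = mex{0,2} = 1
So g(8) = 1.
The value of a disjunctive sum is the nim-sum of the parts.
Combined value = 1 XOR 1 = 0.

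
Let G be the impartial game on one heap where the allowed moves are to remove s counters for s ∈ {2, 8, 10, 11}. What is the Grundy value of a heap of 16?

4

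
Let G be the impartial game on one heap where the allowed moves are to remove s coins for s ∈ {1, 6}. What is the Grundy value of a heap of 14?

Grundy values for subtraction set {1, 6}:
g(0) = mex{} = 0
g(1) = mex{0} = 1
g(2) = mex{1} = 0
g(3) = mex{0} = 1
g(4) = mex{1} = 0
g(5) = mex{0} = 1
g(6) = mex{0,1} = 2
g(7) = mex{1,2} = 0
g(8) = mex{0} = 1
g(9) = mex{1} = 0
g(10) = mex{0} = 1
g(11) = mex{1} = 0
g(12) = mex{0,2} = 1
g(13) = mex{0,1} = 2
g(14) = mex{1,2} = 0
So g(14) = 0.

0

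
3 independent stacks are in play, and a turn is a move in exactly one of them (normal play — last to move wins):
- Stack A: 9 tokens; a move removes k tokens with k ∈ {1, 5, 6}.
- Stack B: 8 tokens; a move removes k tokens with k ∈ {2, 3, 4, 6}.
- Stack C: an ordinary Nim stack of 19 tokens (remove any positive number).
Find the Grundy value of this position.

For stack A, compute g(0), g(1), … with moves {1, 5, 6}:
k:     0  1  2  3  4  5  6  7  8  9
g(k):  0  1  0  1  0  1  2  3  2  3
So g(9) = 3.
For stack B, compute g(0), g(1), … with moves {2, 3, 4, 6}:
k:     0  1  2  3  4  5  6  7  8
g(k):  0  0  1  1  2  2  3  3  0
So g(8) = 0.
Stack C is a plain Nim stack of size 19, so its Grundy value is 19.
The value of a disjunctive sum is the nim-sum of the parts.
Combined value = 3 XOR 0 XOR 19 = 16.

16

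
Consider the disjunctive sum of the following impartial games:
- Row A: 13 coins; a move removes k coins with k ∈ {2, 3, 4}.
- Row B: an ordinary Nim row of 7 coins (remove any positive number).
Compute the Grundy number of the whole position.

7

For row A, compute g(0), g(1), … with moves {2, 3, 4}:
g(0) = mex{} = 0
g(1) = mex{} = 0
g(2) = mex{0} = 1
g(3) = mex{0} = 1
g(4) = mex{0,1} = 2
g(5) = mex{0,1} = 2
g(6) = mex{1,2} = 0
g(7) = mex{1,2} = 0
g(8) = mex{0,2} = 1
g(9) = mex{0,2} = 1
g(10) = mex{0,1} = 2
g(11) = mex{0,1} = 2
g(12) = mex{1,2} = 0
g(13) = mex{1,2} = 0
So g(13) = 0.
Row B is a plain Nim row of size 7, so its Grundy value is 7.
The value of a disjunctive sum is the nim-sum of the parts.
Combined value = 0 XOR 7 = 7.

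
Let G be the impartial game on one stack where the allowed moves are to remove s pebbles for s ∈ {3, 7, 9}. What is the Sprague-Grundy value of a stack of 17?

1

Build the Grundy sequence with g(k) = mex{g(k−s) : s ∈ {3, 7, 9}, s ≤ k}:
k:     0  1  2  3  4  5  6  7  8  9 10 11 12 13 14 15 16 17
g(k):  0  0  0  1  1  1  0  2  2  1  3  3  0  2  0  1  0  1
So g(17) = 1.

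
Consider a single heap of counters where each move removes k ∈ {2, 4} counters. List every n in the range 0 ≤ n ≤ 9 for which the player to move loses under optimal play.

0, 1, 6, 7

Grundy values for subtraction set {2, 4}:
k:     0  1  2  3  4  5  6  7  8  9
g(k):  0  0  1  1  2  2  0  0  1  1
The P-positions (g = 0) in 0..9 are 0, 1, 6, 7.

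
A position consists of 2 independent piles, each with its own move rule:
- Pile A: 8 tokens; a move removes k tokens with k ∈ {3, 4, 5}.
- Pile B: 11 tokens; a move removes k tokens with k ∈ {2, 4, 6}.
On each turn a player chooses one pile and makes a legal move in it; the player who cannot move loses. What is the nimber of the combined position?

Build the Grundy sequence for pile A with g(k) = mex{g(k−s) : s ∈ {3, 4, 5}, s ≤ k}:
k:     0  1  2  3  4  5  6  7  8
g(k):  0  0  0  1  1  1  2  2  0
So g(8) = 0.
Grundy values for pile B (subtraction set {2, 4, 6}):
k:     0  1  2  3  4  5  6  7  8  9 10 11
g(k):  0  0  1  1  2  2  3  3  0  0  1  1
So g(11) = 1.
The value of a disjunctive sum is the nim-sum of the parts.
Combined value = 0 ⊕ 1 = 1.

1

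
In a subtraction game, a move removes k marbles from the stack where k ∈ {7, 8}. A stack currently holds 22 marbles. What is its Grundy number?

Compute g(0), g(1), … for moves {7, 8}:
k:     0  1  2  3  4  5  6  7  8  9 10 11 12 13 14 15 16 17 18 19 20 21 22
g(k):  0  0  0  0  0  0  0  1  1  1  1  1  1  1  2  0  0  0  0  0  0  0  1
So g(22) = 1.

1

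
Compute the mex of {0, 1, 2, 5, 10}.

3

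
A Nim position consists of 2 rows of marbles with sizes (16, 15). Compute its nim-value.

31

Nim-sum: 16 ⊕ 15 = 31.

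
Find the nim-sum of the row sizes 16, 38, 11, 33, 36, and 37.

29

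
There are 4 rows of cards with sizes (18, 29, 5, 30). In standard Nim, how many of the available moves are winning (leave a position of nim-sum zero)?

Nim-sum: 18 ⊕ 29 ⊕ 5 ⊕ 30 = 20.
The overall nim-sum is X = 20. A row of size p has a winning move iff p XOR X < p (reduce it to p XOR X).
  18: 18 XOR 20 = 6 < 18 — winning move (to 6).
  29: 29 XOR 20 = 9 < 29 — winning move (to 9).
  5: 5 XOR 20 = 17 ≥ 5 — no move.
  30: 30 XOR 20 = 10 < 30 — winning move (to 10).
That gives 3 winning moves.

3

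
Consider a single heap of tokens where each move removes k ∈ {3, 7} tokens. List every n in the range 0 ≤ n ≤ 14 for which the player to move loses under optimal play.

Compute g(0), g(1), … for moves {3, 7}:
g(0) = mex{} = 0
g(1) = mex{} = 0
g(2) = mex{} = 0
g(3) = mex{0} = 1
g(4) = mex{0} = 1
g(5) = mex{0} = 1
g(6) = mex{1} = 0
g(7) = mex{0,1} = 2
g(8) = mex{0,1} = 2
g(9) = mex{0} = 1
g(10) = mex{1,2} = 0
g(11) = mex{1,2} = 0
g(12) = mex{1} = 0
g(13) = mex{0} = 1
g(14) = mex{0,2} = 1
The P-positions (g = 0) in 0..14 are 0, 1, 2, 6, 10, 11, 12.

0, 1, 2, 6, 10, 11, 12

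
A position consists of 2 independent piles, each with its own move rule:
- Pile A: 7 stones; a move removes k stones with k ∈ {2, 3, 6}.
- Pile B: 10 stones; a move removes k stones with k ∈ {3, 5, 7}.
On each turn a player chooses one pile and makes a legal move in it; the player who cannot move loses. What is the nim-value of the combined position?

Grundy values for pile A (subtraction set {2, 3, 6}):
k:     0  1  2  3  4  5  6  7
g(k):  0  0  1  1  2  0  3  1
So g(7) = 1.
For pile B, compute g(0), g(1), … with moves {3, 5, 7}:
g(0) = mex{} = 0
g(1) = mex{} = 0
g(2) = mex{} = 0
g(3) = mex{0} = 1
g(4) = mex{0} = 1
g(5) = mex{0} = 1
g(6) = mex{0,1} = 2
g(7) = mex{0,1} = 2
g(8) = mex{0,1} = 2
g(9) = mex{0,1,2} = 3
g(10) = mex{1,2} = 0
So g(10) = 0.
By the Sprague-Grundy theorem, the Grundy value of a sum of independent games is the XOR of the component values.
Combined value = 1 ⊕ 0 = 1.

1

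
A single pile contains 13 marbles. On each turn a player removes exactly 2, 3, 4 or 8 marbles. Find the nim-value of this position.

0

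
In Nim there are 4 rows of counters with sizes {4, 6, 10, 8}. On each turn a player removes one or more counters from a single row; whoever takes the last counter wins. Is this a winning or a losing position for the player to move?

Losing position

In binary:
  0100  (4)
  0110  (6)
  1010  (10)
  1000  (8)
  ----
  0000  (0)
The nim-sum is 0, so this is a P-position: the player to move is in a losing position under optimal play.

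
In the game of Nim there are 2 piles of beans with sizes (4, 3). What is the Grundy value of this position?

In binary:
  100  (4)
  011  (3)
  ---
  111  (7)

7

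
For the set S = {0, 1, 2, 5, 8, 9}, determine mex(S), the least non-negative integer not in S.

The values 0, 1, 2 are all present; 3 is the first non-negative integer missing from the set.

3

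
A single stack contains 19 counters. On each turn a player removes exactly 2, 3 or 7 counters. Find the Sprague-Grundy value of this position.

Compute g(0), g(1), … for moves {2, 3, 7}:
k:     0  1  2  3  4  5  6  7  8  9 10 11 12 13 14 15 16 17 18 19
g(k):  0  0  1  1  2  0  0  1  1  2  0  0  1  1  2  0  0  1  1  2
So g(19) = 2.

2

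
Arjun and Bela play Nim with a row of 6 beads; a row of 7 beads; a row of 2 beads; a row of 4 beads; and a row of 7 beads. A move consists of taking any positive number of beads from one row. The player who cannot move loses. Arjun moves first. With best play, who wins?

Bela wins

Nim-sum: 6 ⊕ 7 ⊕ 2 ⊕ 4 ⊕ 7 = 0.
The nim-sum is 0, so this is a P-position: the player to move is in a losing position under optimal play; Arjun is about to move from it and so loses — Bela wins.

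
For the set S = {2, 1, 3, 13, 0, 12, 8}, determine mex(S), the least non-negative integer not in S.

4

The values 0, 1, 2, 3 are all present; 4 is the first non-negative integer missing from the set.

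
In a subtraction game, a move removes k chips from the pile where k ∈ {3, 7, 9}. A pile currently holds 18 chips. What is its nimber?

0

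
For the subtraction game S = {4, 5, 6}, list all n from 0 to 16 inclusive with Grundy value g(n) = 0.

0, 1, 2, 3, 10, 11, 12, 13

Compute g(0), g(1), … for moves {4, 5, 6}:
k:     0  1  2  3  4  5  6  7  8  9 10 11 12 13 14 15 16
g(k):  0  0  0  0  1  1  1  1  2  2  0  0  0  0  1  1  1
The P-positions (g = 0) in 0..16 are 0, 1, 2, 3, 10, 11, 12, 13.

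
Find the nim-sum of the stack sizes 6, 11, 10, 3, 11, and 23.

24

Compute the nim-sum pairwise:
6 XOR 11 = 13
13 XOR 10 = 7
7 XOR 3 = 4
4 XOR 11 = 15
15 XOR 23 = 24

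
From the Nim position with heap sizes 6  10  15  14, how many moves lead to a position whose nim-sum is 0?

Compute the nim-sum pairwise:
6 ^ 10 = 12
12 ^ 15 = 3
3 ^ 14 = 13
The overall nim-sum is X = 13. A heap of size p has a winning move iff p XOR X < p (reduce it to p XOR X).
  6: 6 XOR 13 = 11 ≥ 6 — no move.
  10: 10 XOR 13 = 7 < 10 — winning move (to 7).
  15: 15 XOR 13 = 2 < 15 — winning move (to 2).
  14: 14 XOR 13 = 3 < 14 — winning move (to 3).
That gives 3 winning moves.

3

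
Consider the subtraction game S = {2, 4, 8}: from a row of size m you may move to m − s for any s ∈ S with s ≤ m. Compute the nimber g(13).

Build the Grundy sequence with g(k) = mex{g(k−s) : s ∈ {2, 4, 8}, s ≤ k}:
k:     0  1  2  3  4  5  6  7  8  9 10 11 12 13
g(k):  0  0  1  1  2  2  0  0  1  1  2  2  0  0
So g(13) = 0.

0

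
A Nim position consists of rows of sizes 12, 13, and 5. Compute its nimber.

4

Compute the nim-sum pairwise:
12 ^ 13 = 1
1 ^ 5 = 4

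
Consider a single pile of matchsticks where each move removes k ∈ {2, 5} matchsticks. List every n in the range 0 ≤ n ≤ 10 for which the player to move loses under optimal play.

0, 1, 4, 7, 8

Build the Grundy sequence with g(k) = mex{g(k−s) : s ∈ {2, 5}, s ≤ k}:
k:     0  1  2  3  4  5  6  7  8  9 10
g(k):  0  0  1  1  0  2  1  0  0  1  1
The P-positions (g = 0) in 0..10 are 0, 1, 4, 7, 8.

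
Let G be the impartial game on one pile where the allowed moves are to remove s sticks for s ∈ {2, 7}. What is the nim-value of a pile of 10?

0

Compute g(0), g(1), … for moves {2, 7}:
g(0) = mex{} = 0
g(1) = mex{} = 0
g(2) = mex{0} = 1
g(3) = mex{0} = 1
g(4) = mex{1} = 0
g(5) = mex{1} = 0
g(6) = mex{0} = 1
g(7) = mex{0} = 1
g(8) = mex{0,1} = 2
g(9) = mex{1} = 0
g(10) = mex{1,2} = 0
So g(10) = 0.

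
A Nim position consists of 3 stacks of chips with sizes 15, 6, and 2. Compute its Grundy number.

11

Nim-sum: 15 ^ 6 ^ 2 = 11.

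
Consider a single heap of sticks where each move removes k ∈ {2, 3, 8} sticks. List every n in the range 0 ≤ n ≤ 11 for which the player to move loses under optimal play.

0, 1, 5, 6, 10, 11

Build the Grundy sequence with g(k) = mex{g(k−s) : s ∈ {2, 3, 8}, s ≤ k}:
g(0) = mex{} = 0
g(1) = mex{} = 0
g(2) = mex{0} = 1
g(3) = mex{0} = 1
g(4) = mex{0,1} = 2
g(5) = mex{1} = 0
g(6) = mex{1,2} = 0
g(7) = mex{0,2} = 1
g(8) = mex{0} = 1
g(9) = mex{0,1} = 2
g(10) = mex{1} = 0
g(11) = mex{1,2} = 0
The P-positions (g = 0) in 0..11 are 0, 1, 5, 6, 10, 11.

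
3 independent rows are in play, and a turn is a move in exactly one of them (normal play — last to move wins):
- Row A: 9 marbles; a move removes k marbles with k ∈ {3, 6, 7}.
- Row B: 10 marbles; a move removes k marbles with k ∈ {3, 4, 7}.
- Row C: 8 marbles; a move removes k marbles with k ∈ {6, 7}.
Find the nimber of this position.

Build the Grundy sequence for row A with g(k) = mex{g(k−s) : s ∈ {3, 6, 7}, s ≤ k}:
k:     0  1  2  3  4  5  6  7  8  9
g(k):  0  0  0  1  1  1  2  2  2  3
So g(9) = 3.
For row B, compute g(0), g(1), … with moves {3, 4, 7}:
k:     0  1  2  3  4  5  6  7  8  9 10
g(k):  0  0  0  1  1  1  2  2  2  3  0
So g(10) = 0.
Grundy values for row C (subtraction set {6, 7}):
k:     0  1  2  3  4  5  6  7  8
g(k):  0  0  0  0  0  0  1  1  1
So g(8) = 1.
The value of a disjunctive sum is the nim-sum of the parts.
Combined value = 3 XOR 0 XOR 1 = 2.

2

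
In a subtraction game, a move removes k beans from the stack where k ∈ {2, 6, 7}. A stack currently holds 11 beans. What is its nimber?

1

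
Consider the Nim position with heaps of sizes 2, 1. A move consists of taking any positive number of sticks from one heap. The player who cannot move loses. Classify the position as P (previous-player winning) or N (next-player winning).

Nim-sum: 2 ⊕ 1 = 3.
The nim-sum is 3 ≠ 0, so this is an N-position: the player to move can win.

N-position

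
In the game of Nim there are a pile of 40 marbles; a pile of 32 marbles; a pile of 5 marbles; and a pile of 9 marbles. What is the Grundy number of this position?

In binary:
  101000  (40)
  100000  (32)
  000101  (5)
  001001  (9)
  ------
  000100  (4)

4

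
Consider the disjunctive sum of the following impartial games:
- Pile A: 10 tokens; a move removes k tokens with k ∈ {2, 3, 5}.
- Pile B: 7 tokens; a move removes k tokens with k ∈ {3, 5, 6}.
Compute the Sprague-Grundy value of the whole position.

3

Grundy values for pile A (subtraction set {2, 3, 5}):
g(0) = mex{} = 0
g(1) = mex{} = 0
g(2) = mex{0} = 1
g(3) = mex{0} = 1
g(4) = mex{0,1} = 2
g(5) = mex{0,1} = 2
g(6) = mex{0,1,2} = 3
g(7) = mex{1,2} = 0
g(8) = mex{1,2,3} = 0
g(9) = mex{0,2,3} = 1
g(10) = mex{0,2} = 1
So g(10) = 1.
For pile B, compute g(0), g(1), … with moves {3, 5, 6}:
g(0) = mex{} = 0
g(1) = mex{} = 0
g(2) = mex{} = 0
g(3) = mex{0} = 1
g(4) = mex{0} = 1
g(5) = mex{0} = 1
g(6) = mex{0,1} = 2
g(7) = mex{0,1} = 2
So g(7) = 2.
By the Sprague-Grundy theorem, the Grundy value of a sum of independent games is the XOR of the component values.
Combined value = 1 ⊕ 2 = 3.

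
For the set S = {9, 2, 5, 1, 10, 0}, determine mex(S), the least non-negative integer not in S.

3

The values 0, 1, 2 are all present; 3 is the first non-negative integer missing from the set.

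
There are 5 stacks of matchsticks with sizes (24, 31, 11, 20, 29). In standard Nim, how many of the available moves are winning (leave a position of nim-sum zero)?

Write each in binary and XOR column by column:
  11000  (24)
  11111  (31)
  01011  (11)
  10100  (20)
  11101  (29)
  -----
  00101  (5)
The overall nim-sum is X = 5. A stack of size p has a winning move iff p XOR X < p (reduce it to p XOR X).
  24: 24 XOR 5 = 29 ≥ 24 — no move.
  31: 31 XOR 5 = 26 < 31 — winning move (to 26).
  11: 11 XOR 5 = 14 ≥ 11 — no move.
  20: 20 XOR 5 = 17 < 20 — winning move (to 17).
  29: 29 XOR 5 = 24 < 29 — winning move (to 24).
That gives 3 winning moves.

3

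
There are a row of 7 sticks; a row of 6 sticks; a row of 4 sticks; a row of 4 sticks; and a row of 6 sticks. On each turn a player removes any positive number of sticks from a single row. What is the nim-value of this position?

In binary:
  111  (7)
  110  (6)
  100  (4)
  100  (4)
  110  (6)
  ---
  111  (7)

7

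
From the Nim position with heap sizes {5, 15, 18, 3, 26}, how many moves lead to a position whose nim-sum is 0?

3

Nim-sum: 5 ⊕ 15 ⊕ 18 ⊕ 3 ⊕ 26 = 1.
The overall nim-sum is X = 1. A heap of size p has a winning move iff p XOR X < p (reduce it to p XOR X).
  5: 5 XOR 1 = 4 < 5 — winning move (to 4).
  15: 15 XOR 1 = 14 < 15 — winning move (to 14).
  18: 18 XOR 1 = 19 ≥ 18 — no move.
  3: 3 XOR 1 = 2 < 3 — winning move (to 2).
  26: 26 XOR 1 = 27 ≥ 26 — no move.
That gives 3 winning moves.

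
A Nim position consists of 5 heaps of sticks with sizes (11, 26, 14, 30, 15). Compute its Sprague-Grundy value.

14

Compute the nim-sum pairwise:
11 ^ 26 = 17
17 ^ 14 = 31
31 ^ 30 = 1
1 ^ 15 = 14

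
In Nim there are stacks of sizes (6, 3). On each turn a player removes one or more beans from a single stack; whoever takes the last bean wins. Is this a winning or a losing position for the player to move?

Winning position

Compute the nim-sum pairwise:
6 ⊕ 3 = 5
The nim-sum is 5 ≠ 0, so this is an N-position: the player to move can win.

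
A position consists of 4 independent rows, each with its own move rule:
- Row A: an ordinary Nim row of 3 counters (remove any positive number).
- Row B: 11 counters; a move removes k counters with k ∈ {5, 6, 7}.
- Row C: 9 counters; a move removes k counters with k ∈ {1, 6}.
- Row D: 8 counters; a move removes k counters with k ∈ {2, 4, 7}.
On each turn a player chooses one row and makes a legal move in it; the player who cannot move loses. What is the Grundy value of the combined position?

0

Row A is a plain Nim row of size 3, so its Grundy value is 3.
Build the Grundy sequence for row B with g(k) = mex{g(k−s) : s ∈ {5, 6, 7}, s ≤ k}:
g(0) = mex{} = 0
g(1) = mex{} = 0
g(2) = mex{} = 0
g(3) = mex{} = 0
g(4) = mex{} = 0
g(5) = mex{0} = 1
g(6) = mex{0} = 1
g(7) = mex{0} = 1
g(8) = mex{0} = 1
g(9) = mex{0} = 1
g(10) = mex{0,1} = 2
g(11) = mex{0,1} = 2
So g(11) = 2.
Build the Grundy sequence for row C with g(k) = mex{g(k−s) : s ∈ {1, 6}, s ≤ k}:
g(0) = mex{} = 0
g(1) = mex{0} = 1
g(2) = mex{1} = 0
g(3) = mex{0} = 1
g(4) = mex{1} = 0
g(5) = mex{0} = 1
g(6) = mex{0,1} = 2
g(7) = mex{1,2} = 0
g(8) = mex{0} = 1
g(9) = mex{1} = 0
So g(9) = 0.
For row D, compute g(0), g(1), … with moves {2, 4, 7}:
g(0) = mex{} = 0
g(1) = mex{} = 0
g(2) = mex{0} = 1
g(3) = mex{0} = 1
g(4) = mex{0,1} = 2
g(5) = mex{0,1} = 2
g(6) = mex{1,2} = 0
g(7) = mex{0,1,2} = 3
g(8) = mex{0,2} = 1
So g(8) = 1.
The value of a disjunctive sum is the nim-sum of the parts.
Combined value = 3 ⊕ 2 ⊕ 0 ⊕ 1 = 0.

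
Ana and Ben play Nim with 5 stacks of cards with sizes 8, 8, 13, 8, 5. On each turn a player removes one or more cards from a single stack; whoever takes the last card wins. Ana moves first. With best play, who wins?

Write each in binary and XOR column by column:
  1000  (8)
  1000  (8)
  1101  (13)
  1000  (8)
  0101  (5)
  ----
  0000  (0)
The nim-sum is 0, so this is a P-position: the player to move is in a losing position under optimal play; Ana is about to move from it and so loses — Ben wins.

Ben wins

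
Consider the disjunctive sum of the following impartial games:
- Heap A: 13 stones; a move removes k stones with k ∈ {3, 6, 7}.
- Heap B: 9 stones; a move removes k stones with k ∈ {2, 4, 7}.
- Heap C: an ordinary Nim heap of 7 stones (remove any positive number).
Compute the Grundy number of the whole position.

6

Build the Grundy sequence for heap A with g(k) = mex{g(k−s) : s ∈ {3, 6, 7}, s ≤ k}:
g(0) = mex{} = 0
g(1) = mex{} = 0
g(2) = mex{} = 0
g(3) = mex{0} = 1
g(4) = mex{0} = 1
g(5) = mex{0} = 1
g(6) = mex{0,1} = 2
g(7) = mex{0,1} = 2
g(8) = mex{0,1} = 2
g(9) = mex{0,1,2} = 3
g(10) = mex{1,2} = 0
g(11) = mex{1,2} = 0
g(12) = mex{1,2,3} = 0
g(13) = mex{0,2} = 1
So g(13) = 1.
For heap B, compute g(0), g(1), … with moves {2, 4, 7}:
g(0) = mex{} = 0
g(1) = mex{} = 0
g(2) = mex{0} = 1
g(3) = mex{0} = 1
g(4) = mex{0,1} = 2
g(5) = mex{0,1} = 2
g(6) = mex{1,2} = 0
g(7) = mex{0,1,2} = 3
g(8) = mex{0,2} = 1
g(9) = mex{1,2,3} = 0
So g(9) = 0.
Heap C is a plain Nim heap of size 7, so its Grundy value is 7.
By the Sprague-Grundy theorem, the Grundy value of a sum of independent games is the XOR of the component values.
Combined value = 1 ⊕ 0 ⊕ 7 = 6.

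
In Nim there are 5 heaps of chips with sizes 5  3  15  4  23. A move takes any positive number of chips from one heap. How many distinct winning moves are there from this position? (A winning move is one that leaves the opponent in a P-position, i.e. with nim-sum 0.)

Bitwise XOR of the heap sizes:
  00101  (5)
  00011  (3)
  01111  (15)
  00100  (4)
  10111  (23)
  -----
  11010  (26)
The overall nim-sum is X = 26. A heap of size p has a winning move iff p XOR X < p (reduce it to p XOR X).
  5: 5 XOR 26 = 31 ≥ 5 — no move.
  3: 3 XOR 26 = 25 ≥ 3 — no move.
  15: 15 XOR 26 = 21 ≥ 15 — no move.
  4: 4 XOR 26 = 30 ≥ 4 — no move.
  23: 23 XOR 26 = 13 < 23 — winning move (to 13).
That gives 1 winning move.

1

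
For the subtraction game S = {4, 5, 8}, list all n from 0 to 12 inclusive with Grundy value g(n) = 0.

Build the Grundy sequence with g(k) = mex{g(k−s) : s ∈ {4, 5, 8}, s ≤ k}:
k:     0  1  2  3  4  5  6  7  8  9 10 11 12
g(k):  0  0  0  0  1  1  1  1  2  2  2  2  0
The P-positions (g = 0) in 0..12 are 0, 1, 2, 3, 12.

0, 1, 2, 3, 12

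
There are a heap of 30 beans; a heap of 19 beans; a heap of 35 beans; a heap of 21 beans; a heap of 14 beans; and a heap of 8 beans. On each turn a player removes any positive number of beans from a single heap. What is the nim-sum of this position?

Nim-sum: 30 XOR 19 XOR 35 XOR 21 XOR 14 XOR 8 = 61.

61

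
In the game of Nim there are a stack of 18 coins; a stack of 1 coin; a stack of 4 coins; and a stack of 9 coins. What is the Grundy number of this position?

30

Compute the nim-sum pairwise:
18 ^ 1 = 19
19 ^ 4 = 23
23 ^ 9 = 30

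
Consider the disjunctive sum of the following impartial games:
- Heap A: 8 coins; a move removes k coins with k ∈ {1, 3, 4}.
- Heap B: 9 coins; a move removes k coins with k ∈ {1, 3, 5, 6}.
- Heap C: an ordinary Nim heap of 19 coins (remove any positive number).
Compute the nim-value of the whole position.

For heap A, compute g(0), g(1), … with moves {1, 3, 4}:
k:     0  1  2  3  4  5  6  7  8
g(k):  0  1  0  1  2  3  2  0  1
So g(8) = 1.
Build the Grundy sequence for heap B with g(k) = mex{g(k−s) : s ∈ {1, 3, 5, 6}, s ≤ k}:
k:     0  1  2  3  4  5  6  7  8  9
g(k):  0  1  0  1  0  1  2  3  2  3
So g(9) = 3.
Heap C is a plain Nim heap of size 19, so its Grundy value is 19.
The value of a disjunctive sum is the nim-sum of the parts.
Combined value = 1 XOR 3 XOR 19 = 17.

17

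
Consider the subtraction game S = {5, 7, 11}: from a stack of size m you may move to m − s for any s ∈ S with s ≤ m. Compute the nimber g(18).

Build the Grundy sequence with g(k) = mex{g(k−s) : s ∈ {5, 7, 11}, s ≤ k}:
k:     0  1  2  3  4  5  6  7  8  9 10 11 12 13 14 15 16 17 18
g(k):  0  0  0  0  0  1  1  1  1  1  2  2  2  2  2  3  0  0  0
So g(18) = 0.

0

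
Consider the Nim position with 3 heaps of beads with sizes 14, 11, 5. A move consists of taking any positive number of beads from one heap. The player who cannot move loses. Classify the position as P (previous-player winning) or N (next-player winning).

Nim-sum: 14 ⊕ 11 ⊕ 5 = 0.
The nim-sum is 0, so this is a P-position: the player to move is in a losing position under optimal play.

P-position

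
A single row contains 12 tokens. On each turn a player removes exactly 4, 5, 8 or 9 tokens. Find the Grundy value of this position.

Grundy values for subtraction set {4, 5, 8, 9}:
k:     0  1  2  3  4  5  6  7  8  9 10 11 12
g(k):  0  0  0  0  1  1  1  1  2  2  2  2  3
So g(12) = 3.

3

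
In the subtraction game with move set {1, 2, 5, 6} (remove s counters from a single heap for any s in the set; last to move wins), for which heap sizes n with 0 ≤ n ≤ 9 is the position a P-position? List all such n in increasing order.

0, 3, 7

Compute g(0), g(1), … for moves {1, 2, 5, 6}:
k:     0  1  2  3  4  5  6  7  8  9
g(k):  0  1  2  0  1  2  3  0  1  2
The P-positions (g = 0) in 0..9 are 0, 3, 7.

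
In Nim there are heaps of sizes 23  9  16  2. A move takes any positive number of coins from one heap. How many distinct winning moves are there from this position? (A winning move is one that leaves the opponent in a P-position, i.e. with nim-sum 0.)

Nim-sum: 23 ^ 9 ^ 16 ^ 2 = 12.
The overall nim-sum is X = 12. A heap of size p has a winning move iff p XOR X < p (reduce it to p XOR X).
  23: 23 XOR 12 = 27 ≥ 23 — no move.
  9: 9 XOR 12 = 5 < 9 — winning move (to 5).
  16: 16 XOR 12 = 28 ≥ 16 — no move.
  2: 2 XOR 12 = 14 ≥ 2 — no move.
That gives 1 winning move.

1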